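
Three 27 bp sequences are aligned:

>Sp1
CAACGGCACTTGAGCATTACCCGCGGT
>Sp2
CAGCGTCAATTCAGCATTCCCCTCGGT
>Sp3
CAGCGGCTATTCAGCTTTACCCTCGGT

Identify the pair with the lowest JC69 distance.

Sp2 and Sp3

Sp1–Sp2: 6/27 differ, p = 0.222, d = 0.264.
Sp1–Sp3: 6/27 differ, p = 0.222, d = 0.264.
Sp2–Sp3: 4/27 differ, p = 0.148, d = 0.165.
The smallest distance is between Sp2 and Sp3.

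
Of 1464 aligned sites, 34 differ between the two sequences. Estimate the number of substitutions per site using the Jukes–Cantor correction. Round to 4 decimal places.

p = 34/1464 ≈ 0.023224.
d = −(3/4) ln(1 − 4p/3) = −0.75 ln(1 − 0.030965) = −0.75 ln(0.969035)
  = −0.75 × (-0.031455) = 0.023591 substitutions/site.

0.0236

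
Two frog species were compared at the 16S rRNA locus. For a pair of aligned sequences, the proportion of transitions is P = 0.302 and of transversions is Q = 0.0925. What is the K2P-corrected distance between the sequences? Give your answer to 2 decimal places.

Under the Kimura two-parameter model, d = −½ ln(1 − 2P − Q) − ¼ ln(1 − 2Q).
1 − 2P − Q = 0.3035, giving −½ ln(0.3035) = 0.596187.
1 − 2Q = 0.815, giving −¼ ln(0.815) = 0.051142.
d = 0.596187 + 0.051142 = 0.647329.

0.65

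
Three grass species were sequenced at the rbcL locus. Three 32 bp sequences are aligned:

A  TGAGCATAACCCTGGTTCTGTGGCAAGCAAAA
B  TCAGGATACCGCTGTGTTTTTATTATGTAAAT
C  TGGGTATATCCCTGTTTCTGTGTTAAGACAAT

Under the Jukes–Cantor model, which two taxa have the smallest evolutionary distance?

A and C

A–B: 14/32 differ, p = 0.438, d = 0.657.
A–C: 9/32 differ, p = 0.281, d = 0.353.
B–C: 12/32 differ, p = 0.375, d = 0.520.
The smallest distance is between A and C.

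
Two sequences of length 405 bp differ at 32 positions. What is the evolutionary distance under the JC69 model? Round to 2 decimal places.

0.08

p = 32/405 ≈ 0.079012.
d = −(3/4) ln(1 − 4p/3) = −0.75 ln(1 − 0.105349) = −0.75 ln(0.894651)
  = −0.75 × (-0.111322) = 0.083492 substitutions/site.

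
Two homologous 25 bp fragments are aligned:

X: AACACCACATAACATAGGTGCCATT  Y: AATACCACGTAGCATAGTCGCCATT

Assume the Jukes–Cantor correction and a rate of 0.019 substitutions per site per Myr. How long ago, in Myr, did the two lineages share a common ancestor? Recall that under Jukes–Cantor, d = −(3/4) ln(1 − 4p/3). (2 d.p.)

The sequences differ at 5 of 25 sites (3, 9, 12, 18, 19), so p = 5/25 = 0.2.
d = −(3/4) ln(1 − 4p/3) = −0.75 ln(1 − 0.266667) = −0.75 ln(0.733333)
  = −0.75 × (-0.310155) = 0.232616 substitutions/site.
Under a molecular clock d = 2μt, so t = d/(2μ) = 0.232616 / (2 × 0.019) = 6.12 Myr.

6.12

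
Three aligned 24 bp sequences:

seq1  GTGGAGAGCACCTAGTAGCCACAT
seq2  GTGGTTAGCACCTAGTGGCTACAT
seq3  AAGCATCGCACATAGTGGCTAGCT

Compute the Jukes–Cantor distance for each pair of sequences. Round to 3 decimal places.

seq1–seq2: 4/24 sites differ → p ≈ 0.166667, d = −0.75 ln(1 − 0.222223) = 0.188487 ≈ 0.188.
seq1–seq3: 10/24 sites differ → p ≈ 0.416667, d = −0.75 ln(1 − 0.555556) = 0.608198 ≈ 0.608.
seq2–seq3: 8/24 sites differ → p ≈ 0.333333, d = −0.75 ln(1 − 0.444444) = 0.440839 ≈ 0.441.

d(seq1,seq2) = 0.188, d(seq1,seq3) = 0.608, d(seq2,seq3) = 0.441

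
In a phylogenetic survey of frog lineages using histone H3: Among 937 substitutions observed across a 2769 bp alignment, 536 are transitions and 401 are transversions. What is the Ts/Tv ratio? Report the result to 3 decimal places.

1.337

R = 536/401 = 1.336658… ≈ 1.337 (to 3 d.p.).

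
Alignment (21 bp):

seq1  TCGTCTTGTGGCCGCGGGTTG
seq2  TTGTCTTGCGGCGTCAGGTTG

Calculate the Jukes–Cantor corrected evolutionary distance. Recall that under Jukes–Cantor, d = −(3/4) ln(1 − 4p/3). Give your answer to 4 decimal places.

0.2865

The sequences differ at 5 of 21 sites (2, 9, 13, 14, 16), so p = 5/21 ≈ 0.238095.
d = −(3/4) ln(1 − 4p/3) = −0.75 ln(1 − 0.31746) = −0.75 ln(0.68254)
  = −0.75 × (-0.381934) = 0.286451 substitutions/site.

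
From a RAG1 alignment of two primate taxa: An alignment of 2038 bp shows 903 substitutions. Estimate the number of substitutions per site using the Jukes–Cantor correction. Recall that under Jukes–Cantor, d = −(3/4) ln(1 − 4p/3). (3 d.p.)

p = 903/2038 ≈ 0.443081.
d = −(3/4) ln(1 − 4p/3) = −0.75 ln(1 − 0.590775) = −0.75 ln(0.409225)
  = −0.75 × (-0.893490) = 0.670118 substitutions/site.

0.670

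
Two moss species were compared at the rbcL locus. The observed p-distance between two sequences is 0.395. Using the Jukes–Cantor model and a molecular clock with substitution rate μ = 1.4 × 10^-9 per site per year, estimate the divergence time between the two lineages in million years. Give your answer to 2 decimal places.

d = −(3/4) ln(1 − 4p/3) = −0.75 ln(1 − 0.526667) = −0.75 ln(0.473333)
  = −0.75 × (-0.747956) = 0.560967 substitutions/site.
Under a molecular clock d = 2μt, so t = d/(2μ) = 0.560967 / (2 × 1.4 × 10^-9) = 200.35 million years.

200.35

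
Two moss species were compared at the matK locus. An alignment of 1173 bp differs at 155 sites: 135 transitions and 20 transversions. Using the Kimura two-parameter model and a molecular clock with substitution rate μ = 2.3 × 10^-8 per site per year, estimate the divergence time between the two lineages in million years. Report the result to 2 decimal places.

3.28

P = 135/1173 ≈ 0.11509 and Q = 20/1173 ≈ 0.01705.
Under the Kimura two-parameter model, d = −½ ln(1 − 2P − Q) − ¼ ln(1 − 2Q).
1 − 2P − Q = 0.75277, giving −½ ln(0.75277) = 0.141998.
1 − 2Q = 0.9659, giving −¼ ln(0.9659) = 0.008674.
d = 0.141998 + 0.008674 = 0.150672.
Under a molecular clock d = 2μt, so t = d/(2μ) = 0.150672 / (2 × 2.3 × 10^-8) = 3.28 million years.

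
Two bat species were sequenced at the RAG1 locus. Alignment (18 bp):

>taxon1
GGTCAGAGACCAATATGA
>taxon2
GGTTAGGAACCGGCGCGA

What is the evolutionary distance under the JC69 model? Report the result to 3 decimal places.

The sequences differ at 8 of 18 sites (4, 7, 8, 12, 13, 14, 15, 16), so p = 8/18 ≈ 0.444444.
d = −(3/4) ln(1 − 4p/3) = −0.75 ln(1 − 0.592592) = −0.75 ln(0.407408)
  = −0.75 × (-0.897940) = 0.673455 substitutions/site.

0.673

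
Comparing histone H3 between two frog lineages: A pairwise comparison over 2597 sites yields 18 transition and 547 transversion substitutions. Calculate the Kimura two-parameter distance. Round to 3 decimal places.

P = 18/2597 ≈ 0.006931 and Q = 547/2597 ≈ 0.210628.
Under the Kimura two-parameter model, d = −½ ln(1 − 2P − Q) − ¼ ln(1 − 2Q).
1 − 2P − Q = 0.77551, giving −½ ln(0.77551) = 0.127117.
1 − 2Q = 0.578744, giving −¼ ln(0.578744) = 0.136724.
d = 0.127117 + 0.136724 = 0.263841.

0.264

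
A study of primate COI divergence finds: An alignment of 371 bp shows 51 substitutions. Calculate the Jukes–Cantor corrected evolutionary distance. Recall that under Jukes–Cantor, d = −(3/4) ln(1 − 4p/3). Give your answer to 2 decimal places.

p = 51/371 ≈ 0.137466.
d = −(3/4) ln(1 − 4p/3) = −0.75 ln(1 − 0.183288) = −0.75 ln(0.816712)
  = −0.75 × (-0.202469) = 0.151852 substitutions/site.

0.15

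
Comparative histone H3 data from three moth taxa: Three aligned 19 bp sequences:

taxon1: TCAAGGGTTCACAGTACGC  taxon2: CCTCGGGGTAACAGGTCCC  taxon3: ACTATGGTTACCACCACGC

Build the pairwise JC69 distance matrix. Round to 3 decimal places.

d(taxon1,taxon2) = 0.618, d(taxon1,taxon3) = 0.507, d(taxon2,taxon3) = 0.749

taxon1–taxon2: 8/19 sites differ → p ≈ 0.421053, d = −0.75 ln(1 − 0.561404) = 0.618132 ≈ 0.618.
taxon1–taxon3: 7/19 sites differ → p ≈ 0.368421, d = −0.75 ln(1 − 0.491228) = 0.506816 ≈ 0.507.
taxon2–taxon3: 9/19 sites differ → p ≈ 0.473684, d = −0.75 ln(1 − 0.631579) = 0.748897 ≈ 0.749.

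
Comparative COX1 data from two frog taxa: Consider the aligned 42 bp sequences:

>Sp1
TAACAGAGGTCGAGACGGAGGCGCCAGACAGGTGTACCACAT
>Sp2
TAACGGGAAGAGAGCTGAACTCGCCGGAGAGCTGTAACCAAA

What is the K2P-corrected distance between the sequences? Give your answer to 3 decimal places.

Of 42 sites, 7 differences are transitions and 11 are transversions, so P = 7/42 ≈ 0.166667 and Q = 11/42 ≈ 0.261905.
Under the Kimura two-parameter model, d = −½ ln(1 − 2P − Q) − ¼ ln(1 − 2Q).
1 − 2P − Q = 0.404761, giving −½ ln(0.404761) = 0.452229.
1 − 2Q = 0.47619, giving −¼ ln(0.47619) = 0.185485.
d = 0.452229 + 0.185485 = 0.637714.

0.638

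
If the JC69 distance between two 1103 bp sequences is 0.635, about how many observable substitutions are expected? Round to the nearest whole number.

Invert JC69: p = (3/4)(1 − e^(−4d/3)) = 0.75 × (1 − e^(-0.846667)) = 0.75 × (1 − 0.428842) = 0.428369.
Expected differing sites = pL ≈ 0.428369 × 1103 = 472.491007 ≈ 472.

472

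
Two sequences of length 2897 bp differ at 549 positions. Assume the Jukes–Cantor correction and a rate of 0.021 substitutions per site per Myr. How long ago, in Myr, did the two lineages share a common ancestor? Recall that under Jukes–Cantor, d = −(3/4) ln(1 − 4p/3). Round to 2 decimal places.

p = 549/2897 ≈ 0.189506.
d = −(3/4) ln(1 − 4p/3) = −0.75 ln(1 − 0.252675) = −0.75 ln(0.747325)
  = −0.75 × (-0.291255) = 0.218441 substitutions/site.
Under a molecular clock d = 2μt, so t = d/(2μ) = 0.218441 / (2 × 0.021) = 5.20 Myr.

5.20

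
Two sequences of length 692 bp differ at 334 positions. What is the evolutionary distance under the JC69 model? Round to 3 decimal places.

p = 334/692 ≈ 0.482659.
d = −(3/4) ln(1 − 4p/3) = −0.75 ln(1 − 0.643545) = −0.75 ln(0.356455)
  = −0.75 × (-1.031547) = 0.773660 substitutions/site.

0.774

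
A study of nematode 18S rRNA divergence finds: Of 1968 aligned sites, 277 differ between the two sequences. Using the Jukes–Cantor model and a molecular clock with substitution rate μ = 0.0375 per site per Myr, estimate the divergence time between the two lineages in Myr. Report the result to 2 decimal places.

2.08

p = 277/1968 ≈ 0.140752.
d = −(3/4) ln(1 − 4p/3) = −0.75 ln(1 − 0.187669) = −0.75 ln(0.812331)
  = −0.75 × (-0.207847) = 0.155885 substitutions/site.
Under a molecular clock d = 2μt, so t = d/(2μ) = 0.155885 / (2 × 0.0375) = 2.08 Myr.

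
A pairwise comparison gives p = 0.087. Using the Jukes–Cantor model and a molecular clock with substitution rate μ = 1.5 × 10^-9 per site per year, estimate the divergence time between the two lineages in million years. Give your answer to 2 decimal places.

d = −(3/4) ln(1 − 4p/3) = −0.75 ln(1 − 0.116) = −0.75 ln(0.884)
  = −0.75 × (-0.123298) = 0.092474 substitutions/site.
Under a molecular clock d = 2μt, so t = d/(2μ) = 0.092474 / (2 × 1.5 × 10^-9) = 30.82 million years.

30.82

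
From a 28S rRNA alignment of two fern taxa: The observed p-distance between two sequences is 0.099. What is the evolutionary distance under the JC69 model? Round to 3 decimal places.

0.106

d = −(3/4) ln(1 − 4p/3) = −0.75 ln(1 − 0.132) = −0.75 ln(0.868)
  = −0.75 × (-0.141564) = 0.106173 substitutions/site.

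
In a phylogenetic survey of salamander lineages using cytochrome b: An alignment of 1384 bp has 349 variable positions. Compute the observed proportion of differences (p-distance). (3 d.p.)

p = 349/1384 = 0.252167… ≈ 0.252 (to 3 d.p.).

0.252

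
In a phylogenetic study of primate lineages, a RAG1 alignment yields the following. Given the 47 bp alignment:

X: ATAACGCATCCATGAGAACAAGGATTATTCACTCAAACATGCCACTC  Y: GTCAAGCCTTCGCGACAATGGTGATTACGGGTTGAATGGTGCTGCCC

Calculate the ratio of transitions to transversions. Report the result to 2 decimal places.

Transitions are A↔G and C↔T; transversions are all other mismatches.
Transitions: 14. Transversions: 10.
R = 14/10 = 1.40.

1.40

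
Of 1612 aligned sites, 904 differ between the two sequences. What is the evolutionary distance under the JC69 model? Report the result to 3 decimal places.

p = 904/1612 ≈ 0.560794.
d = −(3/4) ln(1 − 4p/3) = −0.75 ln(1 − 0.747725) = −0.75 ln(0.252275)
  = −0.75 × (-1.377236) = 1.032927 substitutions/site.

1.033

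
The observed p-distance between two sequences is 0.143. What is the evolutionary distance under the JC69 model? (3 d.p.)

0.159

d = −(3/4) ln(1 − 4p/3) = −0.75 ln(1 − 0.190667) = −0.75 ln(0.809333)
  = −0.75 × (-0.211545) = 0.158659 substitutions/site.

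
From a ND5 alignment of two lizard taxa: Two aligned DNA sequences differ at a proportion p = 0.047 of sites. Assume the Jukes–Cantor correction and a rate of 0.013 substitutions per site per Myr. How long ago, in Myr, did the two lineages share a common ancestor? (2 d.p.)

d = −(3/4) ln(1 − 4p/3) = −0.75 ln(1 − 0.062667) = −0.75 ln(0.937333)
  = −0.75 × (-0.064717) = 0.048538 substitutions/site.
Under a molecular clock d = 2μt, so t = d/(2μ) = 0.048538 / (2 × 0.013) = 1.87 Myr.

1.87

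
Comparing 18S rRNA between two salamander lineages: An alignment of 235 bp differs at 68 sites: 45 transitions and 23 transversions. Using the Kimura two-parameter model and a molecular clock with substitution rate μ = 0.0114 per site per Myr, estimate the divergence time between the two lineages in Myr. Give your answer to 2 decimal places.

P = 45/235 ≈ 0.191489 and Q = 23/235 ≈ 0.097872.
Under the Kimura two-parameter model, d = −½ ln(1 − 2P − Q) − ¼ ln(1 − 2Q).
1 − 2P − Q = 0.51915, giving −½ ln(0.51915) = 0.327781.
1 − 2Q = 0.804256, giving −¼ ln(0.804256) = 0.054459.
d = 0.327781 + 0.054459 = 0.382240.
Under a molecular clock d = 2μt, so t = d/(2μ) = 0.382240 / (2 × 0.0114) = 16.76 Myr.

16.76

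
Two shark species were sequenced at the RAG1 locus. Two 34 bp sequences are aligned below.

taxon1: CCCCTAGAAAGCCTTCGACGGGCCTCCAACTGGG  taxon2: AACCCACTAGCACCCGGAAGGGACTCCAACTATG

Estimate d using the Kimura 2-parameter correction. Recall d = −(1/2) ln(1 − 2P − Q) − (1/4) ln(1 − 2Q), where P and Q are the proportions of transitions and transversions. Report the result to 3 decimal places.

Of 34 sites, 5 differences are transitions and 10 are transversions, so P = 5/34 ≈ 0.147059 and Q = 10/34 ≈ 0.294118.
Under the Kimura two-parameter model, d = −½ ln(1 − 2P − Q) − ¼ ln(1 − 2Q).
1 − 2P − Q = 0.411764, giving −½ ln(0.411764) = 0.443652.
1 − 2Q = 0.411764, giving −¼ ln(0.411764) = 0.221826.
d = 0.443652 + 0.221826 = 0.665478.

0.665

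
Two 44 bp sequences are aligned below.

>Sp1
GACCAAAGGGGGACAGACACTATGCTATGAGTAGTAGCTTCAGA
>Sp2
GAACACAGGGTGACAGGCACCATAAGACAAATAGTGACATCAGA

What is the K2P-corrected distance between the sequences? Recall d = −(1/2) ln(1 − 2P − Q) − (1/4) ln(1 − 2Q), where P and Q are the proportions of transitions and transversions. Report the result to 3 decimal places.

0.426

Of 44 sites, 8 differences are transitions and 6 are transversions, so P = 8/44 ≈ 0.181818 and Q = 6/44 ≈ 0.136364.
Under the Kimura two-parameter model, d = −½ ln(1 − 2P − Q) − ¼ ln(1 − 2Q).
1 − 2P − Q = 0.5, giving −½ ln(0.5) = 0.346574.
1 − 2Q = 0.727272, giving −¼ ln(0.727272) = 0.079614.
d = 0.346574 + 0.079614 = 0.426188.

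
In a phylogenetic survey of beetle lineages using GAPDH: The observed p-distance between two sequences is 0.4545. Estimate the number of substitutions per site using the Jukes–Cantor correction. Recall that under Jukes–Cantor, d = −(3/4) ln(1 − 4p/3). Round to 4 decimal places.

0.6986

d = −(3/4) ln(1 − 4p/3) = −0.75 ln(1 − 0.606) = −0.75 ln(0.394)
  = −0.75 × (-0.931404) = 0.698553 substitutions/site.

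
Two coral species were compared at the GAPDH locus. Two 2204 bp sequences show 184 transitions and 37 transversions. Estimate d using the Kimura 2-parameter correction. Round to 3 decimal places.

0.110

P = 184/2204 ≈ 0.083485 and Q = 37/2204 ≈ 0.016788.
Under the Kimura two-parameter model, d = −½ ln(1 − 2P − Q) − ¼ ln(1 − 2Q).
1 − 2P − Q = 0.816242, giving −½ ln(0.816242) = 0.101522.
1 − 2Q = 0.966424, giving −¼ ln(0.966424) = 0.008538.
d = 0.101522 + 0.008538 = 0.110060.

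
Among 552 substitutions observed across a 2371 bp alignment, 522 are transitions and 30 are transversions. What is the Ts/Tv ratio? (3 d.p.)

R = 522/30 = 17.400.

17.400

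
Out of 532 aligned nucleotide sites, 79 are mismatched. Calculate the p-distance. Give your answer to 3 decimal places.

p = 79/532 = 0.148496… ≈ 0.148 (to 3 d.p.).

0.148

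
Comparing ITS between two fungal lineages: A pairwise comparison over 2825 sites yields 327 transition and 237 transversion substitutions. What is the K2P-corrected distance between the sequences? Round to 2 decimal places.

0.24

P = 327/2825 ≈ 0.115752 and Q = 237/2825 ≈ 0.083894.
Under the Kimura two-parameter model, d = −½ ln(1 − 2P − Q) − ¼ ln(1 − 2Q).
1 − 2P − Q = 0.684602, giving −½ ln(0.684602) = 0.189459.
1 − 2Q = 0.832212, giving −¼ ln(0.832212) = 0.045917.
d = 0.189459 + 0.045917 = 0.235376.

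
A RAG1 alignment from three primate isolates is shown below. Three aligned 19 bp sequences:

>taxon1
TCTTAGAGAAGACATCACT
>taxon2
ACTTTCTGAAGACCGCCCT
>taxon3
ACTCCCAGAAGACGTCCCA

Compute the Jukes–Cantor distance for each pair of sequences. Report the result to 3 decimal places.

d(taxon1,taxon2) = 0.507, d(taxon1,taxon3) = 0.507, d(taxon2,taxon3) = 0.410

taxon1–taxon2: 7/19 sites differ → p ≈ 0.368421, d = −0.75 ln(1 − 0.491228) = 0.506816 ≈ 0.507.
taxon1–taxon3: 7/19 sites differ → p ≈ 0.368421, d = −0.75 ln(1 − 0.491228) = 0.506816 ≈ 0.507.
taxon2–taxon3: 6/19 sites differ → p ≈ 0.315789, d = −0.75 ln(1 − 0.421052) = 0.409907 ≈ 0.410.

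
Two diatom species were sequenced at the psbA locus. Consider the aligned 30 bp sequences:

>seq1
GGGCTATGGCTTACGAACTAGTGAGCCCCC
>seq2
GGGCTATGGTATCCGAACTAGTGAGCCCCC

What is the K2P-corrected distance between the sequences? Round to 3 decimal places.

0.107

Of 30 sites, 1 differences are transitions and 2 are transversions, so P = 1/30 ≈ 0.033333 and Q = 2/30 ≈ 0.066667.
Under the Kimura two-parameter model, d = −½ ln(1 − 2P − Q) − ¼ ln(1 − 2Q).
1 − 2P − Q = 0.866667, giving −½ ln(0.866667) = 0.071550.
1 − 2Q = 0.866666, giving −¼ ln(0.866666) = 0.035775.
d = 0.071550 + 0.035775 = 0.107325.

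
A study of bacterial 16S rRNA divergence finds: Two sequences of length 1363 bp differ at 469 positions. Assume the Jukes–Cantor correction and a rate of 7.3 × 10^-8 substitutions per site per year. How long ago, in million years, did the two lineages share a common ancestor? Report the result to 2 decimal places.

3.15

p = 469/1363 ≈ 0.344094.
d = −(3/4) ln(1 − 4p/3) = −0.75 ln(1 − 0.458792) = −0.75 ln(0.541208)
  = −0.75 × (-0.613952) = 0.460464 substitutions/site.
Under a molecular clock d = 2μt, so t = d/(2μ) = 0.460464 / (2 × 7.3 × 10^-8) = 3.15 million years.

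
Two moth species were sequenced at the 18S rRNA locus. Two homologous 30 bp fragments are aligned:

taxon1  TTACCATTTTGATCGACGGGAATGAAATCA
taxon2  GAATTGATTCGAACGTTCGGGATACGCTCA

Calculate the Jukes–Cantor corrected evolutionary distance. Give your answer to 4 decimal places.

0.9313

The sequences differ at 16 of 30 sites, so p = 16/30 ≈ 0.533333.
d = −(3/4) ln(1 − 4p/3) = −0.75 ln(1 − 0.711111) = −0.75 ln(0.288889)
  = −0.75 × (-1.241713) = 0.931285 substitutions/site.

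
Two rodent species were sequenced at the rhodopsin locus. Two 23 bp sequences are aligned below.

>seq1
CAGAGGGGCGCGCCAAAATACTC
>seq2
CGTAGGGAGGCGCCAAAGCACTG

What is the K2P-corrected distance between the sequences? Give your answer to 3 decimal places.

0.401

Of 23 sites, 4 differences are transitions and 3 are transversions, so P = 4/23 ≈ 0.173913 and Q = 3/23 ≈ 0.130435.
Under the Kimura two-parameter model, d = −½ ln(1 − 2P − Q) − ¼ ln(1 − 2Q).
1 − 2P − Q = 0.521739, giving −½ ln(0.521739) = 0.325294.
1 − 2Q = 0.73913, giving −¼ ln(0.73913) = 0.075570.
d = 0.325294 + 0.075570 = 0.400864.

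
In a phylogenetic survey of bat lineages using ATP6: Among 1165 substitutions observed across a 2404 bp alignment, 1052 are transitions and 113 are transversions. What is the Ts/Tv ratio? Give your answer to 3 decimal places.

R = 1052/113 = 9.309734… ≈ 9.310 (to 3 d.p.).

9.310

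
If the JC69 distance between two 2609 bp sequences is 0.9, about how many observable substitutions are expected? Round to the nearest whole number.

Invert JC69: p = (3/4)(1 − e^(−4d/3)) = 0.75 × (1 − e^(-1.2)) = 0.75 × (1 − 0.301194) = 0.524105.
Expected differing sites = pL ≈ 0.524105 × 2609 = 1367.389945 ≈ 1367.

1367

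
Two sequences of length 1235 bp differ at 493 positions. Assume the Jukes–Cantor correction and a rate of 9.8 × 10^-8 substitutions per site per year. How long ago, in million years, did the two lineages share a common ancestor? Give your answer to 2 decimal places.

p = 493/1235 ≈ 0.39919.
d = −(3/4) ln(1 − 4p/3) = −0.75 ln(1 − 0.532253) = −0.75 ln(0.467747)
  = −0.75 × (-0.759828) = 0.569871 substitutions/site.
Under a molecular clock d = 2μt, so t = d/(2μ) = 0.569871 / (2 × 9.8 × 10^-8) = 2.91 million years.

2.91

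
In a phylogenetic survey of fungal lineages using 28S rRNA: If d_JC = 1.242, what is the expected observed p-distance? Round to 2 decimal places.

0.61

p = (3/4)(1 − e^(−4d/3)) = 0.75 × (1 − e^(-1.656)) = 0.75 × (1 − 0.190901) = 0.606824.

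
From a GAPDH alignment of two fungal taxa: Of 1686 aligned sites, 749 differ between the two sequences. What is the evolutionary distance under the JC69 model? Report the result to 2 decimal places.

0.67

p = 749/1686 ≈ 0.444247.
d = −(3/4) ln(1 − 4p/3) = −0.75 ln(1 − 0.592329) = −0.75 ln(0.407671)
  = −0.75 × (-0.897295) = 0.672971 substitutions/site.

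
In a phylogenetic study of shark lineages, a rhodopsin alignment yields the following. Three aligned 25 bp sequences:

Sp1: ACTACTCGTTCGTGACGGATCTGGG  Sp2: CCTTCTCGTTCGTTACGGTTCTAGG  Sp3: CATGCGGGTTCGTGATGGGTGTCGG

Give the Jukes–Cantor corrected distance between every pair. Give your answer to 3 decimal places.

Sp1–Sp2: 5/25 sites differ → p = 0.2, d = −0.75 ln(1 − 0.266667) = 0.232617 ≈ 0.233.
Sp1–Sp3: 9/25 sites differ → p = 0.36, d = −0.75 ln(1 − 0.48) = 0.490445 ≈ 0.490.
Sp2–Sp3: 9/25 sites differ → p = 0.36, d = −0.75 ln(1 − 0.48) = 0.490445 ≈ 0.490.

d(Sp1,Sp2) = 0.233, d(Sp1,Sp3) = 0.490, d(Sp2,Sp3) = 0.490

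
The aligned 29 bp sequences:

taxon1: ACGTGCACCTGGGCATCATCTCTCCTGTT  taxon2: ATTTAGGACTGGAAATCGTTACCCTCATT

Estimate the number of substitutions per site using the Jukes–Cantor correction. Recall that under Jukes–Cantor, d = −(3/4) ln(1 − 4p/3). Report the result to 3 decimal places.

0.878

The sequences differ at 15 of 29 sites, so p = 15/29 ≈ 0.517241.
d = −(3/4) ln(1 − 4p/3) = −0.75 ln(1 − 0.689655) = −0.75 ln(0.310345)
  = −0.75 × (-1.170071) = 0.877553 substitutions/site.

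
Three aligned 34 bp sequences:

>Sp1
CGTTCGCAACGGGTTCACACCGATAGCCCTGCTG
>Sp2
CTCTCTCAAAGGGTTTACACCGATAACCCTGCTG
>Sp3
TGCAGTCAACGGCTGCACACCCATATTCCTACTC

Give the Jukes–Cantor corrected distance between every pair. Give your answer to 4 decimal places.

Sp1–Sp2: 6/34 sites differ → p ≈ 0.176471, d = −0.75 ln(1 − 0.235295) = 0.201199 ≈ 0.2012.
Sp1–Sp3: 12/34 sites differ → p ≈ 0.352941, d = −0.75 ln(1 − 0.470588) = 0.476991 ≈ 0.4770.
Sp2–Sp3: 13/34 sites differ → p ≈ 0.382353, d = −0.75 ln(1 − 0.509804) = 0.534712 ≈ 0.5347.

d(Sp1,Sp2) = 0.2012, d(Sp1,Sp3) = 0.4770, d(Sp2,Sp3) = 0.5347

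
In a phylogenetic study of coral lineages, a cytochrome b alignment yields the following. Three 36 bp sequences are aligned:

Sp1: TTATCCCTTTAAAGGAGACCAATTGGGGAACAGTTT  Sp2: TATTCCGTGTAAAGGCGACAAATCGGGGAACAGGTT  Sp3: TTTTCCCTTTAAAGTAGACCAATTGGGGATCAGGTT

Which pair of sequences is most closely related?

Sp1–Sp2: 8/36 differ, p = 0.222, d = 0.264.
Sp1–Sp3: 4/36 differ, p = 0.111, d = 0.120.
Sp2–Sp3: 8/36 differ, p = 0.222, d = 0.264.
The smallest distance is between Sp1 and Sp3.

Sp1 and Sp3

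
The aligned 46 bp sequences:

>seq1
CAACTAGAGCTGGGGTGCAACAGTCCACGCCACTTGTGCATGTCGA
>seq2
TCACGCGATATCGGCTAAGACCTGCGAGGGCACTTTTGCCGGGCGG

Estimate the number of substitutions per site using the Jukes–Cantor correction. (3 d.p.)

The sequences differ at 22 of 46 sites, so p = 22/46 ≈ 0.478261.
d = −(3/4) ln(1 − 4p/3) = −0.75 ln(1 − 0.637681) = −0.75 ln(0.362319)
  = −0.75 × (-1.015230) = 0.761423 substitutions/site.

0.761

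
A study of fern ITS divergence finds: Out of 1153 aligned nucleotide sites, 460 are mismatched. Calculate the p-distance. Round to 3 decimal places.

0.399

p = 460/1153 = 0.398959… ≈ 0.399 (to 3 d.p.).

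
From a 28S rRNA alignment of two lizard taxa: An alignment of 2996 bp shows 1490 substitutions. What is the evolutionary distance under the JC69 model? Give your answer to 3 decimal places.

0.816

p = 1490/2996 ≈ 0.49733.
d = −(3/4) ln(1 − 4p/3) = −0.75 ln(1 − 0.663107) = −0.75 ln(0.336893)
  = −0.75 × (-1.087990) = 0.815993 substitutions/site.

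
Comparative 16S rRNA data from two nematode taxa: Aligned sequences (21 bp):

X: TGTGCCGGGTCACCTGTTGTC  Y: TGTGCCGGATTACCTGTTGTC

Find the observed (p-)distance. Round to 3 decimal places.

The sequences differ at 2 of 21 positions (sites 9, 11).
p = 2/21 = 0.095238… ≈ 0.095 (to 3 d.p.).

0.095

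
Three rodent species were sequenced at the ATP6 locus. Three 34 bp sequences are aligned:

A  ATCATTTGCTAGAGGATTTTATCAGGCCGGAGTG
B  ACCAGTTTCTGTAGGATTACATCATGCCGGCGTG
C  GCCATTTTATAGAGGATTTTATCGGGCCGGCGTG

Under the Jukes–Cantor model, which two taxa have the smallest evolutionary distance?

A–B: 9/34 differ, p = 0.265, d = 0.326.
A–C: 6/34 differ, p = 0.176, d = 0.201.
B–C: 9/34 differ, p = 0.265, d = 0.326.
The smallest distance is between A and C.

A and C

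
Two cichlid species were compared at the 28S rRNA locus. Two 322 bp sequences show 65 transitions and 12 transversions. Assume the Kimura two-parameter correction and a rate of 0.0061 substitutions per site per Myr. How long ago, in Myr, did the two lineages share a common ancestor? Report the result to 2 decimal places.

P = 65/322 ≈ 0.201863 and Q = 12/322 ≈ 0.037267.
Under the Kimura two-parameter model, d = −½ ln(1 − 2P − Q) − ¼ ln(1 − 2Q).
1 − 2P − Q = 0.559007, giving −½ ln(0.559007) = 0.290797.
1 − 2Q = 0.925466, giving −¼ ln(0.925466) = 0.019364.
d = 0.290797 + 0.019364 = 0.310161.
Under a molecular clock d = 2μt, so t = d/(2μ) = 0.310161 / (2 × 0.0061) = 25.42 Myr.

25.42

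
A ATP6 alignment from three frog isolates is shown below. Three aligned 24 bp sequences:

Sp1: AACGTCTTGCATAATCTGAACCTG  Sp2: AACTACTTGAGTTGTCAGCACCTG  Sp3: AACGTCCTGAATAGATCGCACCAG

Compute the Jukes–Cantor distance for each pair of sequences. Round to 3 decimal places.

d(Sp1,Sp2) = 0.441, d(Sp1,Sp3) = 0.441, d(Sp2,Sp3) = 0.520

Sp1–Sp2: 8/24 sites differ → p ≈ 0.333333, d = −0.75 ln(1 − 0.444444) = 0.440839 ≈ 0.441.
Sp1–Sp3: 8/24 sites differ → p ≈ 0.333333, d = −0.75 ln(1 − 0.444444) = 0.440839 ≈ 0.441.
Sp2–Sp3: 9/24 sites differ → p = 0.375, d = −0.75 ln(1 − 0.5) = 0.519860 ≈ 0.520.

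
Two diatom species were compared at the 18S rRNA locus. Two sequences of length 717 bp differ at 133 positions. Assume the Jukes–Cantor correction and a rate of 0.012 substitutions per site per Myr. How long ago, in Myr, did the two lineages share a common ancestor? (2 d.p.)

p = 133/717 ≈ 0.185495.
d = −(3/4) ln(1 − 4p/3) = −0.75 ln(1 − 0.247327) = −0.75 ln(0.752673)
  = −0.75 × (-0.284124) = 0.213093 substitutions/site.
Under a molecular clock d = 2μt, so t = d/(2μ) = 0.213093 / (2 × 0.012) = 8.88 Myr.

8.88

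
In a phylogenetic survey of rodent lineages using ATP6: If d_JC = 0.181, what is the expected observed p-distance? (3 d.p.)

p = (3/4)(1 − e^(−4d/3)) = 0.75 × (1 − e^(-0.241333)) = 0.75 × (1 − 0.785580) = 0.160815.

0.161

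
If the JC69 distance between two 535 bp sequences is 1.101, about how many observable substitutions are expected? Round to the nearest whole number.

Invert JC69: p = (3/4)(1 − e^(−4d/3)) = 0.75 × (1 − e^(-1.468)) = 0.75 × (1 − 0.230386) = 0.577211.
Expected differing sites = pL ≈ 0.577211 × 535 = 308.807885 ≈ 309.

309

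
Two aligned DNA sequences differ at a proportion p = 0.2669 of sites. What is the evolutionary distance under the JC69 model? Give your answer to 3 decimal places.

d = −(3/4) ln(1 − 4p/3) = −0.75 ln(1 − 0.355867) = −0.75 ln(0.644133)
  = −0.75 × (-0.439850) = 0.329888 substitutions/site.

0.330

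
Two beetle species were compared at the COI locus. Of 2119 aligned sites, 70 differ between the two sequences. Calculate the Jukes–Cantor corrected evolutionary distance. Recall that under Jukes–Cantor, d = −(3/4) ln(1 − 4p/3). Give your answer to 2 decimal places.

0.03

p = 70/2119 ≈ 0.033034.
d = −(3/4) ln(1 − 4p/3) = −0.75 ln(1 − 0.044045) = −0.75 ln(0.955955)
  = −0.75 × (-0.045044) = 0.033783 substitutions/site.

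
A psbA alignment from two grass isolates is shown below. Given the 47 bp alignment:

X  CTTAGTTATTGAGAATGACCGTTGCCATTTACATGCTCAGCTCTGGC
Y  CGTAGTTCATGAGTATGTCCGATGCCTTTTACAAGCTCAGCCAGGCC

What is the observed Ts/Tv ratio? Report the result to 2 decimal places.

0.09

Transitions are A↔G and C↔T; transversions are all other mismatches.
Transitions: 1. Transversions: 11.
R = 1/11 = 0.090909… ≈ 0.09 (to 2 d.p.).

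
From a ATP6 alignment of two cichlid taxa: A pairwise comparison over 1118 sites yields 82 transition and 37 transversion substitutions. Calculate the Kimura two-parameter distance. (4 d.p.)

P = 82/1118 ≈ 0.073345 and Q = 37/1118 ≈ 0.033095.
Under the Kimura two-parameter model, d = −½ ln(1 − 2P − Q) − ¼ ln(1 − 2Q).
1 − 2P − Q = 0.820215, giving −½ ln(0.820215) = 0.099094.
1 − 2Q = 0.93381, giving −¼ ln(0.93381) = 0.017121.
d = 0.099094 + 0.017121 = 0.116215.

0.1162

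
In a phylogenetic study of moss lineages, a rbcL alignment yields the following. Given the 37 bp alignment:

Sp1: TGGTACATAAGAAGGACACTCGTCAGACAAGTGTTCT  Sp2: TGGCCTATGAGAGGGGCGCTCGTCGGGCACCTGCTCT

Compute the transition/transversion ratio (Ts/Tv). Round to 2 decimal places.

Transitions are A↔G and C↔T; transversions are all other mismatches.
Transitions: 9. Transversions: 3.
R = 9/3 = 3.00.

3.00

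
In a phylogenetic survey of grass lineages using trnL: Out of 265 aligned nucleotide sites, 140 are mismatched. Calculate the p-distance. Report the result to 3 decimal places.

0.528

p = 140/265 = 0.528301… ≈ 0.528 (to 3 d.p.).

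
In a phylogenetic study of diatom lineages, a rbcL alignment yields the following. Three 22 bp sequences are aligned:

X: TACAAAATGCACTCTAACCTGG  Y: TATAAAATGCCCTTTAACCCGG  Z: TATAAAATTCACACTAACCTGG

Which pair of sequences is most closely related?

X and Z

X–Y: 4/22 differ, p = 0.182, d = 0.208.
X–Z: 3/22 differ, p = 0.136, d = 0.151.
Y–Z: 5/22 differ, p = 0.227, d = 0.271.
The smallest distance is between X and Z.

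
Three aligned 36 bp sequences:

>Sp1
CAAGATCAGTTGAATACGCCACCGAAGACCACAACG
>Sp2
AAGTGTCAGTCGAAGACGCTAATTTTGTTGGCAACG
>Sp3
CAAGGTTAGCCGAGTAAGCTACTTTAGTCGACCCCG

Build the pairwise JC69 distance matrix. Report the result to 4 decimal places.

Sp1–Sp2: 16/36 sites differ → p ≈ 0.444444, d = −0.75 ln(1 − 0.592592) = 0.673455 ≈ 0.6735.
Sp1–Sp3: 14/36 sites differ → p ≈ 0.388889, d = −0.75 ln(1 − 0.518519) = 0.548166 ≈ 0.5482.
Sp2–Sp3: 14/36 sites differ → p ≈ 0.388889, d = −0.75 ln(1 − 0.518519) = 0.548166 ≈ 0.5482.

d(Sp1,Sp2) = 0.6735, d(Sp1,Sp3) = 0.5482, d(Sp2,Sp3) = 0.5482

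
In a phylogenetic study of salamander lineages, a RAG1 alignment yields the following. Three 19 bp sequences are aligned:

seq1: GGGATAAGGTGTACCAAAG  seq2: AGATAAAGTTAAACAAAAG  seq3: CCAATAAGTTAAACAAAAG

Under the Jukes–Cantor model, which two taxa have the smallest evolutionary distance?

seq1–seq2: 8/19 differ, p = 0.421, d = 0.618.
seq1–seq3: 7/19 differ, p = 0.368, d = 0.507.
seq2–seq3: 4/19 differ, p = 0.211, d = 0.247.
The smallest distance is between seq2 and seq3.

seq2 and seq3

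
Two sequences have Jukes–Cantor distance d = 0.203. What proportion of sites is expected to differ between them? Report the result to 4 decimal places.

p = (3/4)(1 − e^(−4d/3)) = 0.75 × (1 − e^(-0.270667)) = 0.75 × (1 − 0.762870) = 0.177848.

0.1778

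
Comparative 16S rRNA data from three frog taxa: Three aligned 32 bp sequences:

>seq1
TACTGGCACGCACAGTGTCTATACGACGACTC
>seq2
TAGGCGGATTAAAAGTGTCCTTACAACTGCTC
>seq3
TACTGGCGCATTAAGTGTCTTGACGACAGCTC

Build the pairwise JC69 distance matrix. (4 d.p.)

d(seq1,seq2) = 0.5851, d(seq1,seq3) = 0.3525, d(seq2,seq3) = 0.5851

seq1–seq2: 13/32 sites differ → p = 0.40625, d = −0.75 ln(1 − 0.541667) = 0.585119 ≈ 0.5851.
seq1–seq3: 9/32 sites differ → p = 0.28125, d = −0.75 ln(1 − 0.375) = 0.352503 ≈ 0.3525.
seq2–seq3: 13/32 sites differ → p = 0.40625, d = −0.75 ln(1 − 0.541667) = 0.585119 ≈ 0.5851.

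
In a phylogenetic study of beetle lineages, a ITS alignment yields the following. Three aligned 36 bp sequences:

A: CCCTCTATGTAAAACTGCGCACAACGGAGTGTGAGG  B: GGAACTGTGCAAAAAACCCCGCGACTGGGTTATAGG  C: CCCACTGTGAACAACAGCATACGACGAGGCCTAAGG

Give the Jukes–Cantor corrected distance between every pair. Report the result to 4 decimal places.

A–B: 17/36 sites differ → p ≈ 0.472222, d = −0.75 ln(1 − 0.629629) = 0.744938 ≈ 0.7449.
A–C: 13/36 sites differ → p ≈ 0.361111, d = −0.75 ln(1 − 0.481481) = 0.492584 ≈ 0.4926.
B–C: 16/36 sites differ → p ≈ 0.444444, d = −0.75 ln(1 − 0.592592) = 0.673455 ≈ 0.6735.

d(A,B) = 0.7449, d(A,C) = 0.4926, d(B,C) = 0.6735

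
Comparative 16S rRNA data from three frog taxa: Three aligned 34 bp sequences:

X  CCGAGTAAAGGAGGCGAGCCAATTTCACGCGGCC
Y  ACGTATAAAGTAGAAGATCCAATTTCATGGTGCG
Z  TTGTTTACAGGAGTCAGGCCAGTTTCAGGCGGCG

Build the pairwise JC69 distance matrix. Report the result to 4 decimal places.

X–Y: 11/34 sites differ → p ≈ 0.323529, d = −0.75 ln(1 − 0.431372) = 0.423397 ≈ 0.4234.
X–Z: 11/34 sites differ → p ≈ 0.323529, d = −0.75 ln(1 − 0.431372) = 0.423397 ≈ 0.4234.
Y–Z: 14/34 sites differ → p ≈ 0.411765, d = −0.75 ln(1 − 0.54902) = 0.597249 ≈ 0.5972.

d(X,Y) = 0.4234, d(X,Z) = 0.4234, d(Y,Z) = 0.5972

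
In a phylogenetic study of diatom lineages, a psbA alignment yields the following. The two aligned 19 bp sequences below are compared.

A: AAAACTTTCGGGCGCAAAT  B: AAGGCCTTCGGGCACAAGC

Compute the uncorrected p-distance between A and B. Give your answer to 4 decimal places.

0.3158

The sequences differ at 6 of 19 positions (sites 3, 4, 6, 14, 18, 19).
p = 6/19 = 0.315789… ≈ 0.3158 (to 4 d.p.).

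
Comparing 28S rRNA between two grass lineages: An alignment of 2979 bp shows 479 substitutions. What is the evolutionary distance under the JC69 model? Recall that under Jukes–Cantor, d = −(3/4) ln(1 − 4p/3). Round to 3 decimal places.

0.181

p = 479/2979 ≈ 0.160792.
d = −(3/4) ln(1 − 4p/3) = −0.75 ln(1 − 0.214389) = −0.75 ln(0.785611)
  = −0.75 × (-0.241294) = 0.180971 substitutions/site.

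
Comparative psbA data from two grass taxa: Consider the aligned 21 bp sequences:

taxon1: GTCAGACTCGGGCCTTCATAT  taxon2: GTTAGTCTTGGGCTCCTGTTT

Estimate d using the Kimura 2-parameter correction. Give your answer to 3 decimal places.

0.770

Of 21 sites, 7 differences are transitions and 2 are transversions, so P = 7/21 ≈ 0.333333 and Q = 2/21 ≈ 0.095238.
Under the Kimura two-parameter model, d = −½ ln(1 − 2P − Q) − ¼ ln(1 − 2Q).
1 − 2P − Q = 0.238096, giving −½ ln(0.238096) = 0.717541.
1 − 2Q = 0.809524, giving −¼ ln(0.809524) = 0.052827.
d = 0.717541 + 0.052827 = 0.770368.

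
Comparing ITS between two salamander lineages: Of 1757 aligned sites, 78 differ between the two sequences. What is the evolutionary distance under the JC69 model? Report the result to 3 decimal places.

p = 78/1757 ≈ 0.044394.
d = −(3/4) ln(1 − 4p/3) = −0.75 ln(1 − 0.059192) = −0.75 ln(0.940808)
  = −0.75 × (-0.061016) = 0.045762 substitutions/site.

0.046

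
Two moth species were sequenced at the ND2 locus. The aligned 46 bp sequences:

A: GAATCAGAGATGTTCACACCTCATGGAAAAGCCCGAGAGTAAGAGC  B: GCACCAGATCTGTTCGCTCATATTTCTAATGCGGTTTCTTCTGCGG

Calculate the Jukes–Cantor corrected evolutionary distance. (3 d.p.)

The sequences differ at 24 of 46 sites, so p = 24/46 ≈ 0.521739.
d = −(3/4) ln(1 − 4p/3) = −0.75 ln(1 − 0.695652) = −0.75 ln(0.304348)
  = −0.75 × (-1.189583) = 0.892187 substitutions/site.

0.892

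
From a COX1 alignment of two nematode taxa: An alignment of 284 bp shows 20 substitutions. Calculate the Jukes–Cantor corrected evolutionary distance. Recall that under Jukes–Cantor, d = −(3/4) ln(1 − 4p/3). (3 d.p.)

0.074

p = 20/284 ≈ 0.070423.
d = −(3/4) ln(1 − 4p/3) = −0.75 ln(1 − 0.093897) = −0.75 ln(0.906103)
  = −0.75 × (-0.098602) = 0.073952 substitutions/site.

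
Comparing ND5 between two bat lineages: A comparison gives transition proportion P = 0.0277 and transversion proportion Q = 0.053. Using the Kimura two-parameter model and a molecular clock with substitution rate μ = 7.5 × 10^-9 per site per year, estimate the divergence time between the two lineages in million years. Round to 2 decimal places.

Under the Kimura two-parameter model, d = −½ ln(1 − 2P − Q) − ¼ ln(1 − 2Q).
1 − 2P − Q = 0.8916, giving −½ ln(0.8916) = 0.057369.
1 − 2Q = 0.894, giving −¼ ln(0.894) = 0.028012.
d = 0.057369 + 0.028012 = 0.085381.
Under a molecular clock d = 2μt, so t = d/(2μ) = 0.085381 / (2 × 7.5 × 10^-9) = 5.69 million years.

5.69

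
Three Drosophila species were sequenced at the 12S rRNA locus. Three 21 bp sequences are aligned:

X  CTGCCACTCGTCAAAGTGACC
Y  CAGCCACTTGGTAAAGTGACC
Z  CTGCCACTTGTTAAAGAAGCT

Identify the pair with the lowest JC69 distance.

X and Y

X–Y: 4/21 differ, p = 0.190, d = 0.220.
X–Z: 6/21 differ, p = 0.286, d = 0.360.
Y–Z: 6/21 differ, p = 0.286, d = 0.360.
The smallest distance is between X and Y.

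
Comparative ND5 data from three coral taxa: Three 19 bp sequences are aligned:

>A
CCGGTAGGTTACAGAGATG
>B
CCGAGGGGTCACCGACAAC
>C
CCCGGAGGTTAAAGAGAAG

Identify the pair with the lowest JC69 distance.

A and C

A–B: 8/19 differ, p = 0.421, d = 0.618.
A–C: 4/19 differ, p = 0.211, d = 0.247.
B–C: 8/19 differ, p = 0.421, d = 0.618.
The smallest distance is between A and C.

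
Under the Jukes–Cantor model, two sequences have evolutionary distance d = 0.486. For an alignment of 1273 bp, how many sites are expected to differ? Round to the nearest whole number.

455

Invert JC69: p = (3/4)(1 − e^(−4d/3)) = 0.75 × (1 − e^(-0.648)) = 0.75 × (1 − 0.523091) = 0.357682.
Expected differing sites = pL ≈ 0.357682 × 1273 = 455.329186 ≈ 455.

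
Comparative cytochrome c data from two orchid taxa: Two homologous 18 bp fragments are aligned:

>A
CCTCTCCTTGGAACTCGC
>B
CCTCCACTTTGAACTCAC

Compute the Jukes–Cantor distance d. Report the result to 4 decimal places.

The sequences differ at 4 of 18 sites (5, 6, 10, 17), so p = 4/18 ≈ 0.222222.
d = −(3/4) ln(1 − 4p/3) = −0.75 ln(1 − 0.296296) = −0.75 ln(0.703704)
  = −0.75 × (-0.351397) = 0.263548 substitutions/site.

0.2635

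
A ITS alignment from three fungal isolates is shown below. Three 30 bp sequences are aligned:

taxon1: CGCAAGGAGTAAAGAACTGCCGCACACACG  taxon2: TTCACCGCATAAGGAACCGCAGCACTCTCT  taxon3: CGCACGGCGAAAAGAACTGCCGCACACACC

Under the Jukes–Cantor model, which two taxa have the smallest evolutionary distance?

taxon1–taxon2: 12/30 differ, p = 0.400, d = 0.572.
taxon1–taxon3: 4/30 differ, p = 0.133, d = 0.147.
taxon2–taxon3: 11/30 differ, p = 0.367, d = 0.503.
The smallest distance is between taxon1 and taxon3.

taxon1 and taxon3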